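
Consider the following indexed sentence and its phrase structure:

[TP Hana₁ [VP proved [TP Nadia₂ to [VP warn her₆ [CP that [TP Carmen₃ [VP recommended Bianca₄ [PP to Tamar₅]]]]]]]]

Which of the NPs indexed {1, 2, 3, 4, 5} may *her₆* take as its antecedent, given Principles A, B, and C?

*her* is a pronoun, so Principle B applies: it must be free in its binding domain.
Binding domain of *her₆*: the embedded TP, whose subject is Nadia₂.
*Hana₁* c-commands the pronoun but from outside its binding domain, and is not c-commanded by it → coindexation permitted.
*Nadia₂* c-commands the pronoun within its binding domain → coindexation would violate Principle B.
*Carmen₃*: the pronoun c-commands this R-expression → coindexation would violate Principle C on *Carmen₃*.
*Bianca₄*: the pronoun c-commands this R-expression → coindexation would violate Principle C on *Bianca₄*.
*Tamar₅*: the pronoun c-commands this R-expression → coindexation would violate Principle C on *Tamar₅*.

{1}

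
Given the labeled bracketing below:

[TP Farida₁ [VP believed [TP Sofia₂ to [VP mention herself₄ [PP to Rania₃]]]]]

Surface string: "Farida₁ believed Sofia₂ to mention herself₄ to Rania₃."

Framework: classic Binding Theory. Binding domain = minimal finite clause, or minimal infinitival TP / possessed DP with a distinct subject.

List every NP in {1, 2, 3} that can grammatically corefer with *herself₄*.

{2}

*herself* is an anaphor, so Principle A applies: it must be bound in its binding domain.
Binding domain of *herself₄*: the embedded TP, whose subject is Sofia₂.
*Farida₁* c-commands the anaphor but is outside its binding domain → cannot satisfy Principle A.
*Sofia₂* c-commands the anaphor within its binding domain → licit binder.
*Rania₃* does not c-command the anaphor → cannot bind it.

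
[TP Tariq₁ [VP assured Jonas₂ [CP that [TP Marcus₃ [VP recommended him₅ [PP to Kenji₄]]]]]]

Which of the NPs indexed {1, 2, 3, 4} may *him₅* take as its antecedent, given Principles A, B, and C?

*him* is a pronoun, so Principle B applies: it must be free in its binding domain.
Binding domain of *him₅*: the embedded TP, whose subject is Marcus₃.
*Tariq₁* c-commands the pronoun but from outside its binding domain, and is not c-commanded by it → coindexation permitted.
*Jonas₂* c-commands the pronoun but from outside its binding domain, and is not c-commanded by it → coindexation permitted.
*Marcus₃* c-commands the pronoun within its binding domain → coindexation would violate Principle B.
*Kenji₄*: the pronoun c-commands this R-expression → coindexation would violate Principle C on *Kenji₄*.

{1, 2}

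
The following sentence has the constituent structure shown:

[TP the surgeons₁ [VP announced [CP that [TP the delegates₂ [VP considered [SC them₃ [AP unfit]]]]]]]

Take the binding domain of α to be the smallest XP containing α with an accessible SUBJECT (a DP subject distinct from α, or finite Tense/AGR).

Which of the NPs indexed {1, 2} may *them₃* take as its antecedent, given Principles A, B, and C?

*them* is a pronoun, so Principle B applies: it must be free in its binding domain.
Binding domain of *them₃*: the embedded TP, whose subject is the delegates₂.
*the surgeons₁* c-commands the pronoun but from outside its binding domain, and is not c-commanded by it → coindexation permitted.
*the delegates₂* c-commands the pronoun within its binding domain → coindexation would violate Principle B.

{1}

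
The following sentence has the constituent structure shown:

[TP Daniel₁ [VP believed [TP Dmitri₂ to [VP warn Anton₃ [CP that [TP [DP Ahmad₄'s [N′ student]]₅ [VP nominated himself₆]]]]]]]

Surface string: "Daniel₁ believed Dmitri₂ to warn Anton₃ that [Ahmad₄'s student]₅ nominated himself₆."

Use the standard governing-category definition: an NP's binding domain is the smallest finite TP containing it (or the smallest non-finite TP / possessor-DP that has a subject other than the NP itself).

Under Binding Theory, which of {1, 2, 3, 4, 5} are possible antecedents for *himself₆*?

{5}

*himself* is an anaphor, so Principle A applies: it must be bound in its binding domain.
Binding domain of *himself₆*: the embedded TP, whose subject is [Ahmad₄'s student]₅.
*Daniel₁* c-commands the anaphor but is outside its binding domain → cannot satisfy Principle A.
*Dmitri₂* c-commands the anaphor but is outside its binding domain → cannot satisfy Principle A.
*Anton₃* c-commands the anaphor but is outside its binding domain → cannot satisfy Principle A.
*Ahmad₄* does not c-command the anaphor → cannot bind it.
*[Ahmad₄'s student]₅* c-commands the anaphor within its binding domain → licit binder.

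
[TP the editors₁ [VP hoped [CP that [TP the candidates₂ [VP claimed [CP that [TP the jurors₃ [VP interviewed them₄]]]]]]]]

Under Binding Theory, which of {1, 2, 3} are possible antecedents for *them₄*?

{1, 2}

*them* is a pronoun, so Principle B applies: it must be free in its binding domain.
Binding domain of *them₄*: the embedded TP, whose subject is the jurors₃.
*the editors₁* c-commands the pronoun but from outside its binding domain, and is not c-commanded by it → coindexation permitted.
*the candidates₂* c-commands the pronoun but from outside its binding domain, and is not c-commanded by it → coindexation permitted.
*the jurors₃* c-commands the pronoun within its binding domain → coindexation would violate Principle B.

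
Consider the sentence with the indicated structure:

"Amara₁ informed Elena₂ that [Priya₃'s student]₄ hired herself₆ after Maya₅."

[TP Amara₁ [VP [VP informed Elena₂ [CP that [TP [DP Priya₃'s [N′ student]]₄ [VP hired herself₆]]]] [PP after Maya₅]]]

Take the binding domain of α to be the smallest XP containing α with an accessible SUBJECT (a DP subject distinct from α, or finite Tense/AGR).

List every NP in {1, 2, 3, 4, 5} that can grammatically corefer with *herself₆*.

*herself* is an anaphor, so Principle A applies: it must be bound in its binding domain.
Binding domain of *herself₆*: the embedded TP, whose subject is [Priya₃'s student]₄.
*Amara₁* c-commands the anaphor but is outside its binding domain → cannot satisfy Principle A.
*Elena₂* c-commands the anaphor but is outside its binding domain → cannot satisfy Principle A.
*Priya₃* does not c-command the anaphor → cannot bind it.
*[Priya₃'s student]₄* c-commands the anaphor within its binding domain → licit binder.
*Maya₅* does not c-command the anaphor → cannot bind it.

{4}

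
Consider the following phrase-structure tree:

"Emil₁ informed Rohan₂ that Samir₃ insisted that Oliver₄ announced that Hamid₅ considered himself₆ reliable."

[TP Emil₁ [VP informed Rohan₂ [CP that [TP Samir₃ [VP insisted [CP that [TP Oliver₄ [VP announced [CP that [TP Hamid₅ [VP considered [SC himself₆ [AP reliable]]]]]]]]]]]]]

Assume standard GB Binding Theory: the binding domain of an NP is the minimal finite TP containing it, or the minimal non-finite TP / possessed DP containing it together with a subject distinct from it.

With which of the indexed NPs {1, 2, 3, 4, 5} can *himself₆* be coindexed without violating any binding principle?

*himself* is an anaphor, so Principle A applies: it must be bound in its binding domain.
Binding domain of *himself₆*: the embedded TP, whose subject is Hamid₅.
*Emil₁* c-commands the anaphor but is outside its binding domain → cannot satisfy Principle A.
*Rohan₂* c-commands the anaphor but is outside its binding domain → cannot satisfy Principle A.
*Samir₃* c-commands the anaphor but is outside its binding domain → cannot satisfy Principle A.
*Oliver₄* c-commands the anaphor but is outside its binding domain → cannot satisfy Principle A.
*Hamid₅* c-commands the anaphor within its binding domain → licit binder.

{5}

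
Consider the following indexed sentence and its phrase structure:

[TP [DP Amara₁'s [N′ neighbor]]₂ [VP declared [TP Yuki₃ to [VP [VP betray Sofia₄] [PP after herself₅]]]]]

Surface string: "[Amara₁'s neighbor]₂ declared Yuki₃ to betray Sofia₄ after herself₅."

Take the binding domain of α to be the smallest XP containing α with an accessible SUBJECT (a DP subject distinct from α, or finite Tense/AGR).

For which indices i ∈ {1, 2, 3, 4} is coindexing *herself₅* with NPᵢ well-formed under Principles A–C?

*herself* is an anaphor, so Principle A applies: it must be bound in its binding domain.
Binding domain of *herself₅*: the embedded TP, whose subject is Yuki₃.
*Amara₁* does not c-command the anaphor → cannot bind it.
*[Amara₁'s neighbor]₂* c-commands the anaphor but is outside its binding domain → cannot satisfy Principle A.
*Yuki₃* c-commands the anaphor within its binding domain → licit binder.
*Sofia₄* does not c-command the anaphor → cannot bind it.

{3}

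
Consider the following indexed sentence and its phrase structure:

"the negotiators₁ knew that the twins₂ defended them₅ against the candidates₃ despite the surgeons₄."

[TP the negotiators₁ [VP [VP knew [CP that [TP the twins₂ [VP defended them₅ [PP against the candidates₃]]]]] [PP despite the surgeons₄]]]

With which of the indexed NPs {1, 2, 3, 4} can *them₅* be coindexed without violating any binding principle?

{1, 4}

*them* is a pronoun, so Principle B applies: it must be free in its binding domain.
Binding domain of *them₅*: the embedded TP, whose subject is the twins₂.
*the negotiators₁* c-commands the pronoun but from outside its binding domain, and is not c-commanded by it → coindexation permitted.
*the twins₂* c-commands the pronoun within its binding domain → coindexation would violate Principle B.
*the candidates₃*: the pronoun c-commands this R-expression → coindexation would violate Principle C on *the candidates₃*.
*the surgeons₄* and the pronoun do not c-command one another → neither Principle B nor Principle C is at stake; coindexation permitted.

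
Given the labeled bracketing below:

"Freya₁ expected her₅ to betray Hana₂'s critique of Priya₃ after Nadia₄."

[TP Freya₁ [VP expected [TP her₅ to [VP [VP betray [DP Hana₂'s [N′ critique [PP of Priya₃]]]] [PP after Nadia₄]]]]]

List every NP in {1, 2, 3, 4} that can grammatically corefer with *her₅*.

*her* is a pronoun, so Principle B applies: it must be free in its binding domain.
Binding domain of *her₅*: the matrix TP, whose subject is Freya₁.
*Freya₁* c-commands the pronoun within its binding domain → coindexation would violate Principle B.
*Hana₂*: the pronoun c-commands this R-expression → coindexation would violate Principle C on *Hana₂*.
*Priya₃*: the pronoun c-commands this R-expression → coindexation would violate Principle C on *Priya₃*.
*Nadia₄*: the pronoun c-commands this R-expression → coindexation would violate Principle C on *Nadia₄*.

none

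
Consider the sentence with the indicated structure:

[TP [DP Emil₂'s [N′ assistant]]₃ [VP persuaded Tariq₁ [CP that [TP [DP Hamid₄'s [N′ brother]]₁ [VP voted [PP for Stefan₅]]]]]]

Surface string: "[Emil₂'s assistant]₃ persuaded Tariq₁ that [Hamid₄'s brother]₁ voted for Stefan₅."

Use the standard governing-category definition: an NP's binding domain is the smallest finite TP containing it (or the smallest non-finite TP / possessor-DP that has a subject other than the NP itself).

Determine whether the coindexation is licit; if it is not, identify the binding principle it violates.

The two coindexed NPs are *[Hamid₄'s brother]₁* and *Tariq₁*.
*[Hamid₄'s brother]₁* is an R-expression. Principle C requires it to be free everywhere.
*Tariq₁* c-commands it and carries the same index.
The R-expression is bound → Principle C violation.

Principle C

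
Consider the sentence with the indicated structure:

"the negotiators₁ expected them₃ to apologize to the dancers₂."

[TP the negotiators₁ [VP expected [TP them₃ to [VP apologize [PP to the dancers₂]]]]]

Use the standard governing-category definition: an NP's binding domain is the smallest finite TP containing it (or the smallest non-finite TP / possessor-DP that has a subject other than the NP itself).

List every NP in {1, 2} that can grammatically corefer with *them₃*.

none

*them* is a pronoun, so Principle B applies: it must be free in its binding domain.
Binding domain of *them₃*: the matrix TP, whose subject is the negotiators₁.
*the negotiators₁* c-commands the pronoun within its binding domain → coindexation would violate Principle B.
*the dancers₂*: the pronoun c-commands this R-expression → coindexation would violate Principle C on *the dancers₂*.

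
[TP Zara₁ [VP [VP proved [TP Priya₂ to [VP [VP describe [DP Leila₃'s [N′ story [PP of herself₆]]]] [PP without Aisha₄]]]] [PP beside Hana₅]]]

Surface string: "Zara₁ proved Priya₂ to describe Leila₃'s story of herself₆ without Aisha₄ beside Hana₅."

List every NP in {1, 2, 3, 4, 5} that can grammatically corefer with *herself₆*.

*herself* is an anaphor, so Principle A applies: it must be bound in its binding domain.
Binding domain of *herself₆*: the possessed DP, whose subject is Leila₃.
*Zara₁* c-commands the anaphor but is outside its binding domain → cannot satisfy Principle A.
*Priya₂* c-commands the anaphor but is outside its binding domain → cannot satisfy Principle A.
*Leila₃* c-commands the anaphor within its binding domain → licit binder.
*Aisha₄* does not c-command the anaphor → cannot bind it.
*Hana₅* does not c-command the anaphor → cannot bind it.

{3}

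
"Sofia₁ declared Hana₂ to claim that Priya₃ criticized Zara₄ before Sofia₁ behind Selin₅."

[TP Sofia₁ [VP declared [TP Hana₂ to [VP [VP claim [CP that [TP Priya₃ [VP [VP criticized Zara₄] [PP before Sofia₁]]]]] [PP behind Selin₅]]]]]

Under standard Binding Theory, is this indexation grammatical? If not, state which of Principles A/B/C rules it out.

The two coindexed NPs are *Sofia₁* (the lower occurrence) and *Sofia₁* (the higher occurrence).
*Sofia₁* (the lower occurrence) is an R-expression. Principle C requires it to be free everywhere.
*Sofia₁* (the higher occurrence) c-commands it and carries the same index.
The R-expression is bound → Principle C violation.

Principle C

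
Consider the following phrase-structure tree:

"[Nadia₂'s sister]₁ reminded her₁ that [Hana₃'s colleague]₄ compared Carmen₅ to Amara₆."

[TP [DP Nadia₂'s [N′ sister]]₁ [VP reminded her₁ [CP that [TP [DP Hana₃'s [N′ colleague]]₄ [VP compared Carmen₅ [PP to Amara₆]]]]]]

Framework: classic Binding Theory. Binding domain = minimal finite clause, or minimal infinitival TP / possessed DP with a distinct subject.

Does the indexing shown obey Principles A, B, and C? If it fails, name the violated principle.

Principle B

The two coindexed NPs are *[Nadia₂'s sister]₁* and *her₁*.
*her₁* is a pronoun. Its binding domain is the matrix TP, whose subject is [Nadia₂'s sister]₁.
*[Nadia₂'s sister]₁* c-commands it within that domain and carries the same index.
The pronoun is locally bound → Principle B violation.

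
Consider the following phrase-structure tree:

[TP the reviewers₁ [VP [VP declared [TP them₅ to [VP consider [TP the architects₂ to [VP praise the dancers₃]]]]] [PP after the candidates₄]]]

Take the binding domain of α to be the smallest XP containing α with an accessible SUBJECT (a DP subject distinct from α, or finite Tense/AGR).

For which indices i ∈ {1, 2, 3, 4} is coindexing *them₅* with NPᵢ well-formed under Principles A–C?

{4}

*them* is a pronoun, so Principle B applies: it must be free in its binding domain.
Binding domain of *them₅*: the matrix TP, whose subject is the reviewers₁.
*the reviewers₁* c-commands the pronoun within its binding domain → coindexation would violate Principle B.
*the architects₂*: the pronoun c-commands this R-expression → coindexation would violate Principle C on *the architects₂*.
*the dancers₃*: the pronoun c-commands this R-expression → coindexation would violate Principle C on *the dancers₃*.
*the candidates₄* and the pronoun do not c-command one another → neither Principle B nor Principle C is at stake; coindexation permitted.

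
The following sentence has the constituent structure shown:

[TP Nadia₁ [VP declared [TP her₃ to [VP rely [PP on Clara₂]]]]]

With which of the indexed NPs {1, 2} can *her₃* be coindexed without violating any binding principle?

*her* is a pronoun, so Principle B applies: it must be free in its binding domain.
Binding domain of *her₃*: the matrix TP, whose subject is Nadia₁.
*Nadia₁* c-commands the pronoun within its binding domain → coindexation would violate Principle B.
*Clara₂*: the pronoun c-commands this R-expression → coindexation would violate Principle C on *Clara₂*.

none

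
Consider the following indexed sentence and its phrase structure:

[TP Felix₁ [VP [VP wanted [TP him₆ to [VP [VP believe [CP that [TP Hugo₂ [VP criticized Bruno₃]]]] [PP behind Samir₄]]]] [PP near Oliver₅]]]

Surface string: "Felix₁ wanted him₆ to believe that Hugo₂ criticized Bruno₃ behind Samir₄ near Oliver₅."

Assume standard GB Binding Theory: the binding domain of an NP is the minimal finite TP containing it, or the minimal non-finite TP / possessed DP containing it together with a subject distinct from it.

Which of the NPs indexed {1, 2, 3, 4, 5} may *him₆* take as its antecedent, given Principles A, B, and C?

*him* is a pronoun, so Principle B applies: it must be free in its binding domain.
Binding domain of *him₆*: the matrix TP, whose subject is Felix₁.
*Felix₁* c-commands the pronoun within its binding domain → coindexation would violate Principle B.
*Hugo₂*: the pronoun c-commands this R-expression → coindexation would violate Principle C on *Hugo₂*.
*Bruno₃*: the pronoun c-commands this R-expression → coindexation would violate Principle C on *Bruno₃*.
*Samir₄*: the pronoun c-commands this R-expression → coindexation would violate Principle C on *Samir₄*.
*Oliver₅* and the pronoun do not c-command one another → neither Principle B nor Principle C is at stake; coindexation permitted.

{5}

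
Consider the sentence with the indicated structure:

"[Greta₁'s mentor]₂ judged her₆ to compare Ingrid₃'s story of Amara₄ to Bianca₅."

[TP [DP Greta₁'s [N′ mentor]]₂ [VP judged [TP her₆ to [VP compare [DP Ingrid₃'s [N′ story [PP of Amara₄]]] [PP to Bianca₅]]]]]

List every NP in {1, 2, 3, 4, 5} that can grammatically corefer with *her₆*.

*her* is a pronoun, so Principle B applies: it must be free in its binding domain.
Binding domain of *her₆*: the matrix TP, whose subject is [Greta₁'s mentor]₂.
*Greta₁* and the pronoun do not c-command one another → neither Principle B nor Principle C is at stake; coindexation permitted.
*[Greta₁'s mentor]₂* c-commands the pronoun within its binding domain → coindexation would violate Principle B.
*Ingrid₃*: the pronoun c-commands this R-expression → coindexation would violate Principle C on *Ingrid₃*.
*Amara₄*: the pronoun c-commands this R-expression → coindexation would violate Principle C on *Amara₄*.
*Bianca₅*: the pronoun c-commands this R-expression → coindexation would violate Principle C on *Bianca₅*.

{1}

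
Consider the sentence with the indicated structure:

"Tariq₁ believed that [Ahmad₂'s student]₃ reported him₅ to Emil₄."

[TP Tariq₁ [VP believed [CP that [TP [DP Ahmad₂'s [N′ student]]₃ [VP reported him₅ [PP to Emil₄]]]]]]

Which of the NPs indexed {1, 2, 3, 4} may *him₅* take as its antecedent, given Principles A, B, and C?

*him* is a pronoun, so Principle B applies: it must be free in its binding domain.
Binding domain of *him₅*: the embedded TP, whose subject is [Ahmad₂'s student]₃.
*Tariq₁* c-commands the pronoun but from outside its binding domain, and is not c-commanded by it → coindexation permitted.
*Ahmad₂* and the pronoun do not c-command one another → neither Principle B nor Principle C is at stake; coindexation permitted.
*[Ahmad₂'s student]₃* c-commands the pronoun within its binding domain → coindexation would violate Principle B.
*Emil₄*: the pronoun c-commands this R-expression → coindexation would violate Principle C on *Emil₄*.

{1, 2}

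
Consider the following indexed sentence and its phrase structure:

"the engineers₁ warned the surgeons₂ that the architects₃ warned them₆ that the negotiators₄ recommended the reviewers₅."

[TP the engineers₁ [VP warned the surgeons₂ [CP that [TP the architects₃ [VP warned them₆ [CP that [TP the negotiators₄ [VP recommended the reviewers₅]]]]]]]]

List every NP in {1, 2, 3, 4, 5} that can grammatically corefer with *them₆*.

*them* is a pronoun, so Principle B applies: it must be free in its binding domain.
Binding domain of *them₆*: the embedded TP, whose subject is the architects₃.
*the engineers₁* c-commands the pronoun but from outside its binding domain, and is not c-commanded by it → coindexation permitted.
*the surgeons₂* c-commands the pronoun but from outside its binding domain, and is not c-commanded by it → coindexation permitted.
*the architects₃* c-commands the pronoun within its binding domain → coindexation would violate Principle B.
*the negotiators₄*: the pronoun c-commands this R-expression → coindexation would violate Principle C on *the negotiators₄*.
*the reviewers₅*: the pronoun c-commands this R-expression → coindexation would violate Principle C on *the reviewers₅*.

{1, 2}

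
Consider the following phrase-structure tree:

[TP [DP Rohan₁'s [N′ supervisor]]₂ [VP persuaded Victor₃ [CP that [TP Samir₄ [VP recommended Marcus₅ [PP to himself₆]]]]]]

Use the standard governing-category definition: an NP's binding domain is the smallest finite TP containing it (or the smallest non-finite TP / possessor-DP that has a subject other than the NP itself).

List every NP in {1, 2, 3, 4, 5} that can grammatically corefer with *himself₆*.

{4, 5}

*himself* is an anaphor, so Principle A applies: it must be bound in its binding domain.
Binding domain of *himself₆*: the embedded TP, whose subject is Samir₄.
*Rohan₁* does not c-command the anaphor → cannot bind it.
*[Rohan₁'s supervisor]₂* c-commands the anaphor but is outside its binding domain → cannot satisfy Principle A.
*Victor₃* c-commands the anaphor but is outside its binding domain → cannot satisfy Principle A.
*Samir₄* c-commands the anaphor within its binding domain → licit binder.
*Marcus₅* c-commands the anaphor within its binding domain → licit binder.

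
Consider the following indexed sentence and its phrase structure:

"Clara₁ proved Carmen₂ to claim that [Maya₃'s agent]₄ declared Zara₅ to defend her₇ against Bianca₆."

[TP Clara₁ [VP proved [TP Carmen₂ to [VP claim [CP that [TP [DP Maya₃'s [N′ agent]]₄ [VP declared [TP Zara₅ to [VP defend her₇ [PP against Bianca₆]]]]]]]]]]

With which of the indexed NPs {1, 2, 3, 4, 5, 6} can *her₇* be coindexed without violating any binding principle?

*her* is a pronoun, so Principle B applies: it must be free in its binding domain.
Binding domain of *her₇*: the embedded TP, whose subject is Zara₅.
*Clara₁* c-commands the pronoun but from outside its binding domain, and is not c-commanded by it → coindexation permitted.
*Carmen₂* c-commands the pronoun but from outside its binding domain, and is not c-commanded by it → coindexation permitted.
*Maya₃* and the pronoun do not c-command one another → neither Principle B nor Principle C is at stake; coindexation permitted.
*[Maya₃'s agent]₄* c-commands the pronoun but from outside its binding domain, and is not c-commanded by it → coindexation permitted.
*Zara₅* c-commands the pronoun within its binding domain → coindexation would violate Principle B.
*Bianca₆*: the pronoun c-commands this R-expression → coindexation would violate Principle C on *Bianca₆*.

{1, 2, 3, 4}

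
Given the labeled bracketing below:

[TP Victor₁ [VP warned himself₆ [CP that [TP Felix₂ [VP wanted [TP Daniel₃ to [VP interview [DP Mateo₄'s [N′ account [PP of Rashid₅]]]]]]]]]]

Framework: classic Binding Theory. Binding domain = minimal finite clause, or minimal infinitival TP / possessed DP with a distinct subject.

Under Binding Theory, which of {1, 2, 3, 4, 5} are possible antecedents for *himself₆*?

{1}

*himself* is an anaphor, so Principle A applies: it must be bound in its binding domain.
Binding domain of *himself₆*: the matrix TP, whose subject is Victor₁.
*Victor₁* c-commands the anaphor within its binding domain → licit binder.
*Felix₂* does not c-command the anaphor → cannot bind it.
*Daniel₃* does not c-command the anaphor → cannot bind it.
*Mateo₄* does not c-command the anaphor → cannot bind it.
*Rashid₅* does not c-command the anaphor → cannot bind it.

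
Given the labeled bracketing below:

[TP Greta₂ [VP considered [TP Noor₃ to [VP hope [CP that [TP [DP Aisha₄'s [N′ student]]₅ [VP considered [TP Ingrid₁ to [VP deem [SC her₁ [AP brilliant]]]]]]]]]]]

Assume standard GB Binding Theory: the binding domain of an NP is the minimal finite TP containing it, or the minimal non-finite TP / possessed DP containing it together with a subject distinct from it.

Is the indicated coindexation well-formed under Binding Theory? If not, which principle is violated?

The two coindexed NPs are *Ingrid₁* and *her₁*.
*her₁* is a pronoun. Its binding domain is the embedded TP, whose subject is Ingrid₁.
*Ingrid₁* c-commands it within that domain and carries the same index.
The pronoun is locally bound → Principle B violation.

Principle B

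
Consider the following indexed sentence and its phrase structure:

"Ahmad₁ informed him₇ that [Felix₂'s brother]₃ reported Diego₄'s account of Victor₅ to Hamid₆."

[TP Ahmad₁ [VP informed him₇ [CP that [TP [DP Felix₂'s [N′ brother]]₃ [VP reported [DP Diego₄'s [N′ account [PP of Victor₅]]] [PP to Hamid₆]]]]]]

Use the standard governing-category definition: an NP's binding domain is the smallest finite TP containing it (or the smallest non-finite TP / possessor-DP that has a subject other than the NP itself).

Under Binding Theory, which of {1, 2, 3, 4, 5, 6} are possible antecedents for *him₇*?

*him* is a pronoun, so Principle B applies: it must be free in its binding domain.
Binding domain of *him₇*: the matrix TP, whose subject is Ahmad₁.
*Ahmad₁* c-commands the pronoun within its binding domain → coindexation would violate Principle B.
*Felix₂*: the pronoun c-commands this R-expression → coindexation would violate Principle C on *Felix₂*.
*[Felix₂'s brother]₃*: the pronoun c-commands this R-expression → coindexation would violate Principle C on *[Felix₂'s brother]₃*.
*Diego₄*: the pronoun c-commands this R-expression → coindexation would violate Principle C on *Diego₄*.
*Victor₅*: the pronoun c-commands this R-expression → coindexation would violate Principle C on *Victor₅*.
*Hamid₆*: the pronoun c-commands this R-expression → coindexation would violate Principle C on *Hamid₆*.

none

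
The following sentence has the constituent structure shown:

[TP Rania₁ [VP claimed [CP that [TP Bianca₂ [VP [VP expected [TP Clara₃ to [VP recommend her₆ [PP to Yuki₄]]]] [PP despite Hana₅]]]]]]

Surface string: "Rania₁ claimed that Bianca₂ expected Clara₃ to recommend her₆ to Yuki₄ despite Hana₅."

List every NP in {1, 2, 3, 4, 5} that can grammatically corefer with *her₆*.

{1, 2, 5}

*her* is a pronoun, so Principle B applies: it must be free in its binding domain.
Binding domain of *her₆*: the embedded TP, whose subject is Clara₃.
*Rania₁* c-commands the pronoun but from outside its binding domain, and is not c-commanded by it → coindexation permitted.
*Bianca₂* c-commands the pronoun but from outside its binding domain, and is not c-commanded by it → coindexation permitted.
*Clara₃* c-commands the pronoun within its binding domain → coindexation would violate Principle B.
*Yuki₄*: the pronoun c-commands this R-expression → coindexation would violate Principle C on *Yuki₄*.
*Hana₅* and the pronoun do not c-command one another → neither Principle B nor Principle C is at stake; coindexation permitted.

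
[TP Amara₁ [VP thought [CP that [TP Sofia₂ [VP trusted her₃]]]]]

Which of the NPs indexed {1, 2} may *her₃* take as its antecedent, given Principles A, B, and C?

{1}

*her* is a pronoun, so Principle B applies: it must be free in its binding domain.
Binding domain of *her₃*: the embedded TP, whose subject is Sofia₂.
*Amara₁* c-commands the pronoun but from outside its binding domain, and is not c-commanded by it → coindexation permitted.
*Sofia₂* c-commands the pronoun within its binding domain → coindexation would violate Principle B.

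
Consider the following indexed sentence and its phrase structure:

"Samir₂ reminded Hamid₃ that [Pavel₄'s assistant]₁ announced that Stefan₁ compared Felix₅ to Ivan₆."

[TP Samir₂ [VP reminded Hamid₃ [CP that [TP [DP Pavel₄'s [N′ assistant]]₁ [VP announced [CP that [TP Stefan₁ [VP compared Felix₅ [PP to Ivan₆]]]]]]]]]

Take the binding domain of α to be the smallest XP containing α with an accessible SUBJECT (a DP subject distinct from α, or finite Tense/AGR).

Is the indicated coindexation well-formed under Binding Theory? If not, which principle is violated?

The two coindexed NPs are *[Pavel₄'s assistant]₁* and *Stefan₁*.
*Stefan₁* is an R-expression. Principle C requires it to be free everywhere.
*[Pavel₄'s assistant]₁* c-commands it and carries the same index.
The R-expression is bound → Principle C violation.

Principle C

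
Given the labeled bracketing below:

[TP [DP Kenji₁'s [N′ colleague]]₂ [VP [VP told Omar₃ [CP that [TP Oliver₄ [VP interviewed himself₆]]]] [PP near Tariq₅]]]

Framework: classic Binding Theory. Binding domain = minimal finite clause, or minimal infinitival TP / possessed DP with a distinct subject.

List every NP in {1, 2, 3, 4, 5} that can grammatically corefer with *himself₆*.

*himself* is an anaphor, so Principle A applies: it must be bound in its binding domain.
Binding domain of *himself₆*: the embedded TP, whose subject is Oliver₄.
*Kenji₁* does not c-command the anaphor → cannot bind it.
*[Kenji₁'s colleague]₂* c-commands the anaphor but is outside its binding domain → cannot satisfy Principle A.
*Omar₃* c-commands the anaphor but is outside its binding domain → cannot satisfy Principle A.
*Oliver₄* c-commands the anaphor within its binding domain → licit binder.
*Tariq₅* does not c-command the anaphor → cannot bind it.

{4}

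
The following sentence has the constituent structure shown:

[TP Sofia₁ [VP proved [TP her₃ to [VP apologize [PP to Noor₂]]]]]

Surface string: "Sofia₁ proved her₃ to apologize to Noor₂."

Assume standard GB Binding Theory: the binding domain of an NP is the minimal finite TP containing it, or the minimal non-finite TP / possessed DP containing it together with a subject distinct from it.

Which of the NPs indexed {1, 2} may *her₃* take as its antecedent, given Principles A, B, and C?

none

*her* is a pronoun, so Principle B applies: it must be free in its binding domain.
Binding domain of *her₃*: the matrix TP, whose subject is Sofia₁.
*Sofia₁* c-commands the pronoun within its binding domain → coindexation would violate Principle B.
*Noor₂*: the pronoun c-commands this R-expression → coindexation would violate Principle C on *Noor₂*.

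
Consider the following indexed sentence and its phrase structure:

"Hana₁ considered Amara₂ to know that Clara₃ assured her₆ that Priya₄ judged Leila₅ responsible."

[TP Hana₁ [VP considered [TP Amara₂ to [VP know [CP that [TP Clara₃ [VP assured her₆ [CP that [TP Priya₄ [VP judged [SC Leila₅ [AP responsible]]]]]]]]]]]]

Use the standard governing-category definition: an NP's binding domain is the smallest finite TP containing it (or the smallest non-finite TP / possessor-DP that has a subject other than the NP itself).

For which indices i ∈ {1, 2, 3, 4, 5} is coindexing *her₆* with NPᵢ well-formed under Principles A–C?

{1, 2}

*her* is a pronoun, so Principle B applies: it must be free in its binding domain.
Binding domain of *her₆*: the embedded TP, whose subject is Clara₃.
*Hana₁* c-commands the pronoun but from outside its binding domain, and is not c-commanded by it → coindexation permitted.
*Amara₂* c-commands the pronoun but from outside its binding domain, and is not c-commanded by it → coindexation permitted.
*Clara₃* c-commands the pronoun within its binding domain → coindexation would violate Principle B.
*Priya₄*: the pronoun c-commands this R-expression → coindexation would violate Principle C on *Priya₄*.
*Leila₅*: the pronoun c-commands this R-expression → coindexation would violate Principle C on *Leila₅*.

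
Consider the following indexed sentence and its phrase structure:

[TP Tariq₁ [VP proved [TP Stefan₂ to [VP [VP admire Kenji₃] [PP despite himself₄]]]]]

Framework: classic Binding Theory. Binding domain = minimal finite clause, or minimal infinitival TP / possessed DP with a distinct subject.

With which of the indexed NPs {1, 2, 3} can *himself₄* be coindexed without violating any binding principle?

*himself* is an anaphor, so Principle A applies: it must be bound in its binding domain.
Binding domain of *himself₄*: the embedded TP, whose subject is Stefan₂.
*Tariq₁* c-commands the anaphor but is outside its binding domain → cannot satisfy Principle A.
*Stefan₂* c-commands the anaphor within its binding domain → licit binder.
*Kenji₃* does not c-command the anaphor → cannot bind it.

{2}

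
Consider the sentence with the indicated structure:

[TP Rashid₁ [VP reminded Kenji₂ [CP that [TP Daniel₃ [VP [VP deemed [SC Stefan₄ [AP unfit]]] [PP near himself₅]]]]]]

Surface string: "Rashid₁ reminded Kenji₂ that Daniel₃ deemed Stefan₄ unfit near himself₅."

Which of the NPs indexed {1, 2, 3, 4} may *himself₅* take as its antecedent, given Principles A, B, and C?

{3}

*himself* is an anaphor, so Principle A applies: it must be bound in its binding domain.
Binding domain of *himself₅*: the embedded TP, whose subject is Daniel₃.
*Rashid₁* c-commands the anaphor but is outside its binding domain → cannot satisfy Principle A.
*Kenji₂* c-commands the anaphor but is outside its binding domain → cannot satisfy Principle A.
*Daniel₃* c-commands the anaphor within its binding domain → licit binder.
*Stefan₄* does not c-command the anaphor → cannot bind it.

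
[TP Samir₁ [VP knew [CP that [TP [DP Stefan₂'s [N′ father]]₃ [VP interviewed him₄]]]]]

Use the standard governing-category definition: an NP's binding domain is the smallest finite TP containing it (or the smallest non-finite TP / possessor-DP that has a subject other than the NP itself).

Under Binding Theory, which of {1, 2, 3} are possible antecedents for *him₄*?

{1, 2}

*him* is a pronoun, so Principle B applies: it must be free in its binding domain.
Binding domain of *him₄*: the embedded TP, whose subject is [Stefan₂'s father]₃.
*Samir₁* c-commands the pronoun but from outside its binding domain, and is not c-commanded by it → coindexation permitted.
*Stefan₂* and the pronoun do not c-command one another → neither Principle B nor Principle C is at stake; coindexation permitted.
*[Stefan₂'s father]₃* c-commands the pronoun within its binding domain → coindexation would violate Principle B.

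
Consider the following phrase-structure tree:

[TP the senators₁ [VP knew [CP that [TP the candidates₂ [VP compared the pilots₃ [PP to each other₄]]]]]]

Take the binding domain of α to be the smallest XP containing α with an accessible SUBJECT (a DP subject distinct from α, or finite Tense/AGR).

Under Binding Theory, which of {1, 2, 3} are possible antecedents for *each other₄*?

*each other* is an anaphor, so Principle A applies: it must be bound in its binding domain.
Binding domain of *each other₄*: the embedded TP, whose subject is the candidates₂.
*the senators₁* c-commands the anaphor but is outside its binding domain → cannot satisfy Principle A.
*the candidates₂* c-commands the anaphor within its binding domain → licit binder.
*the pilots₃* c-commands the anaphor within its binding domain → licit binder.

{2, 3}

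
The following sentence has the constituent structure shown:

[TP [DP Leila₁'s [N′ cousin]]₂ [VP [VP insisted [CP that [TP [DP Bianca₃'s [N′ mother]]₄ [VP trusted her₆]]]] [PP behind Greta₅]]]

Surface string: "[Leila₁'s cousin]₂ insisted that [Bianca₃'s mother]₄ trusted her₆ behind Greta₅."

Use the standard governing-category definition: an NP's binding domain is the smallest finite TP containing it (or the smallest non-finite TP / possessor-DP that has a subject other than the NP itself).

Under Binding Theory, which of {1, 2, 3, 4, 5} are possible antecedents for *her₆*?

{1, 2, 3, 5}

*her* is a pronoun, so Principle B applies: it must be free in its binding domain.
Binding domain of *her₆*: the embedded TP, whose subject is [Bianca₃'s mother]₄.
*Leila₁* and the pronoun do not c-command one another → neither Principle B nor Principle C is at stake; coindexation permitted.
*[Leila₁'s cousin]₂* c-commands the pronoun but from outside its binding domain, and is not c-commanded by it → coindexation permitted.
*Bianca₃* and the pronoun do not c-command one another → neither Principle B nor Principle C is at stake; coindexation permitted.
*[Bianca₃'s mother]₄* c-commands the pronoun within its binding domain → coindexation would violate Principle B.
*Greta₅* and the pronoun do not c-command one another → neither Principle B nor Principle C is at stake; coindexation permitted.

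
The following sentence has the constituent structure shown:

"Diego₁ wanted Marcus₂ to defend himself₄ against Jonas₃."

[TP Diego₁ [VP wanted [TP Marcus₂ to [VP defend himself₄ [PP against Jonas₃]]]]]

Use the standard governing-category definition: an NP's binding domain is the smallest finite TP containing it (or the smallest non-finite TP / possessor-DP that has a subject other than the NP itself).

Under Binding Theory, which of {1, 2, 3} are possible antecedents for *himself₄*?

{2}

*himself* is an anaphor, so Principle A applies: it must be bound in its binding domain.
Binding domain of *himself₄*: the embedded TP, whose subject is Marcus₂.
*Diego₁* c-commands the anaphor but is outside its binding domain → cannot satisfy Principle A.
*Marcus₂* c-commands the anaphor within its binding domain → licit binder.
*Jonas₃* does not c-command the anaphor → cannot bind it.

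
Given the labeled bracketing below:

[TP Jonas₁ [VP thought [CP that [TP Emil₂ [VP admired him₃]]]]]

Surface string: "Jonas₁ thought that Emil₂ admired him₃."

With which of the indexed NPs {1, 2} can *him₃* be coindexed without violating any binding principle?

{1}

*him* is a pronoun, so Principle B applies: it must be free in its binding domain.
Binding domain of *him₃*: the embedded TP, whose subject is Emil₂.
*Jonas₁* c-commands the pronoun but from outside its binding domain, and is not c-commanded by it → coindexation permitted.
*Emil₂* c-commands the pronoun within its binding domain → coindexation would violate Principle B.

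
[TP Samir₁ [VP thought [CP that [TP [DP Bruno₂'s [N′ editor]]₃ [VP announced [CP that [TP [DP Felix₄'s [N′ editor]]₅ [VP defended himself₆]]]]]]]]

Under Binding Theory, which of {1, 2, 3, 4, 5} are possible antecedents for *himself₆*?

*himself* is an anaphor, so Principle A applies: it must be bound in its binding domain.
Binding domain of *himself₆*: the embedded TP, whose subject is [Felix₄'s editor]₅.
*Samir₁* c-commands the anaphor but is outside its binding domain → cannot satisfy Principle A.
*Bruno₂* does not c-command the anaphor → cannot bind it.
*[Bruno₂'s editor]₃* c-commands the anaphor but is outside its binding domain → cannot satisfy Principle A.
*Felix₄* does not c-command the anaphor → cannot bind it.
*[Felix₄'s editor]₅* c-commands the anaphor within its binding domain → licit binder.

{5}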